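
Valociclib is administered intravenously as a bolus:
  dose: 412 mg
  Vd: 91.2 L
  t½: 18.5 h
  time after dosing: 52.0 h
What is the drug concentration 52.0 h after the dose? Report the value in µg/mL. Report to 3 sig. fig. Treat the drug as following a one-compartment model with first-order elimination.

0.644 µg/mL

C₀ = Dose / Vd = 412.0 / 91.2 = 4.518 mg/L
k = ln2 / t½ = 0.693147 / 18.5 = 0.03747 h⁻¹
C = C₀ · e^(−k·t) = 4.518 × e^(−0.03747 × 52.0)
  = 4.518 × 0.1425 = 0.6438 mg/L
(0.6438 mg/L = 0.6438 µg/mL)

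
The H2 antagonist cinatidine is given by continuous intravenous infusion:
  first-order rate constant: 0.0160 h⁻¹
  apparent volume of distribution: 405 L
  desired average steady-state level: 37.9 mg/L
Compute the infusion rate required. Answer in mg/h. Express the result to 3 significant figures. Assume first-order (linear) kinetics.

CL = k × Vd = 0.01600 × 405 = 6.480 L/h
At steady state, infusion rate R₀ = Css × CL = 37.9 × 6.480 = 245.6 mg/h

246 mg/h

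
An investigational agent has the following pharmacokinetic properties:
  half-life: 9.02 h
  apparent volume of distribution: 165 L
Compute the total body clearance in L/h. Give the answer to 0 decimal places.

k = ln2 / t½ = 0.693147 / 9.02 = 0.07685 h⁻¹
CL = k × Vd = 0.07685 × 165 = 12.68 L/h

13 L/h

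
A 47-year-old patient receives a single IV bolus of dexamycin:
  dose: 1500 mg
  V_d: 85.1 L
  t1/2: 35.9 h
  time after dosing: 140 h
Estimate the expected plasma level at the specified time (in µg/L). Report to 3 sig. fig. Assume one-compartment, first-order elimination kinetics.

C₀ = Dose / Vd = 1500 / 85.1 = 17.63 mg/L
k = ln2 / t½ = 0.693147 / 35.9 = 0.01931 h⁻¹
C = C₀ · e^(−k·t) = 17.63 × e^(−0.01931 × 140)
  = 17.63 × 0.06698 = 1.181 mg/L
Convert: 1.181 mg/L × 1000 = 1181 µg/L

1180 µg/L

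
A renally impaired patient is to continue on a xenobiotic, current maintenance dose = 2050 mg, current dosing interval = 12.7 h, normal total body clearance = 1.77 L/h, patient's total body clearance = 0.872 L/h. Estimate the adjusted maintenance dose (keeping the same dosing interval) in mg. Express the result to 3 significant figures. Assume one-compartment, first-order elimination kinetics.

To keep the same average steady-state level, dosing rate must scale with clearance.
CL ratio = 0.872 / 1.77 = 0.4927
New dose (same interval) = 2050 × 0.4927 = 1010 mg

1010 mg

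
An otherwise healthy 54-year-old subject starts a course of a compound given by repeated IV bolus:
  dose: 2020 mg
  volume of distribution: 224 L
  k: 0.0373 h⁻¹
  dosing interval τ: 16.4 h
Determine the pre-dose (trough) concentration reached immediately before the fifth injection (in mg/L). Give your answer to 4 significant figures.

9.764 mg/L

C₀ per dose = Dose / Vd = 2020 / 224 = 9.018 mg/L
Fraction remaining after one interval: r = e^(−kτ) = e^(−0.03730 × 16.4) = 0.5424
Before dose 5, 4 doses have been given (aged 1τ, 2τ, 3τ, 4τ).
C_trough = C₀ × (r + r² + … + r^4) = C₀ × r(1−r^4)/(1−r)
        = 9.018 × 0.5424 × (1 − 0.08655) / (1 − 0.5424) = 9.764 mg/L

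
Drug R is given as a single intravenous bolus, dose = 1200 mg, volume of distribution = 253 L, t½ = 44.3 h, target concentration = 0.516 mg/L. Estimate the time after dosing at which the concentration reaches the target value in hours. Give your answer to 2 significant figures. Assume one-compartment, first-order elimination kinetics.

140 h

C₀ = Dose / Vd = 1200 / 253 = 4.743 mg/L
k = ln2 / t½ = 0.693147 / 44.3 = 0.01565 h⁻¹
t = ln(C₀ / C) / k = ln(4.743 / 0.516) / 0.01565
  = ln(9.192) / 0.01565 = 2.218 / 0.01565 = 141.7 h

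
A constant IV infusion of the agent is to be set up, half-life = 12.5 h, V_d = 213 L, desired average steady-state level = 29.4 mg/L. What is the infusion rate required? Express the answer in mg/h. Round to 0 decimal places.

k = ln2 / t½ = 0.693147 / 12.5 = 0.05545 h⁻¹
CL = k × Vd = 0.05545 × 213 = 11.81 L/h
At steady state, infusion rate R₀ = Css × CL = 29.4 × 11.81 = 347.2 mg/h

347 mg/h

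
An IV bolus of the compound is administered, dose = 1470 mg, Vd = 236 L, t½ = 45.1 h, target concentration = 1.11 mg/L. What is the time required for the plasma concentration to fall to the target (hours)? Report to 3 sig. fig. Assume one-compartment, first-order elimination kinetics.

C₀ = Dose / Vd = 1470 / 236 = 6.229 mg/L
k = ln2 / t½ = 0.693147 / 45.1 = 0.01537 h⁻¹
t = ln(C₀ / C) / k = ln(6.229 / 1.11) / 0.01537
  = ln(5.612) / 0.01537 = 1.725 / 0.01537 = 112.2 h

112 h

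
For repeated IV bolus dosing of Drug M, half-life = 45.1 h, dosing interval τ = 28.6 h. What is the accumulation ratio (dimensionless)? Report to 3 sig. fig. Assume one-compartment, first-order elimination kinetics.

2.81

k = ln2 / t½ = 0.693147 / 45.1 = 0.01537 h⁻¹
e^(−kτ) = e^(−0.01537 × 28.6) = 0.6443
Accumulation ratio R = 1 / (1 − e^(−kτ)) = 1 / (1 − 0.6443) = 2.811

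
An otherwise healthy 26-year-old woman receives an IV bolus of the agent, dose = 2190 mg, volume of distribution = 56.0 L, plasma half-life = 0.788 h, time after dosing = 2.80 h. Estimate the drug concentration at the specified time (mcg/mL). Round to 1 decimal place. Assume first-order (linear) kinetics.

3.3 mcg/mL

C₀ = Dose / Vd = 2190 / 56.0 = 39.11 mg/L
k = ln2 / t½ = 0.693147 / 0.788 = 0.8796 h⁻¹
C = C₀ · e^(−k·t) = 39.11 × e^(−0.8796 × 2.80)
  = 39.11 × 0.08519 = 3.332 mg/L
(3.332 mg/L = 3.332 mcg/mL)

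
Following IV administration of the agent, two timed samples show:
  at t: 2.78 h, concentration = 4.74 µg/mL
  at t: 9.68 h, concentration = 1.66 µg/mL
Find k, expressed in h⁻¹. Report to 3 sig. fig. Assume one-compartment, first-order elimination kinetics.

k = ln(C₁/C₂) / (t₂ − t₁) = ln(4.74/1.66) / (9.68 − 2.78)
  = 1.049 / 6.900 = 0.1520 h⁻¹

0.152 h⁻¹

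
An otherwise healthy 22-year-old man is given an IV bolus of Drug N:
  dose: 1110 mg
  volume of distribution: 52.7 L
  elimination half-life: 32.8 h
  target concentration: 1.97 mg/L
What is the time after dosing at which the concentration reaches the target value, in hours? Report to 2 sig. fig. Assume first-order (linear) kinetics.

110 h

C₀ = Dose / Vd = 1110 / 52.7 = 21.06 mg/L
k = ln2 / t½ = 0.693147 / 32.8 = 0.02113 h⁻¹
t = ln(C₀ / C) / k = ln(21.06 / 1.97) / 0.02113
  = ln(10.69) / 0.02113 = 2.369 / 0.02113 = 112.1 h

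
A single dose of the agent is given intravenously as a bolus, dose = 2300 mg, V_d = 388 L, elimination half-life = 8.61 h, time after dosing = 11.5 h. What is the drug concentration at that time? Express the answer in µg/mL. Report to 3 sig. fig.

C₀ = Dose / Vd = 2300 / 388 = 5.928 mg/L
k = ln2 / t½ = 0.693147 / 8.61 = 0.08050 h⁻¹
C = C₀ · e^(−k·t) = 5.928 × e^(−0.08050 × 11.5)
  = 5.928 × 0.3962 = 2.349 mg/L
(2.349 mg/L = 2.349 µg/mL)

2.35 µg/mL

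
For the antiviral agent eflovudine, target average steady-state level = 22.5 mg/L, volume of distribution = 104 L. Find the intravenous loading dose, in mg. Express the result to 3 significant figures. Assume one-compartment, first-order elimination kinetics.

2340 mg

LD = Css × Vd = 22.5 × 104 = 2340 mg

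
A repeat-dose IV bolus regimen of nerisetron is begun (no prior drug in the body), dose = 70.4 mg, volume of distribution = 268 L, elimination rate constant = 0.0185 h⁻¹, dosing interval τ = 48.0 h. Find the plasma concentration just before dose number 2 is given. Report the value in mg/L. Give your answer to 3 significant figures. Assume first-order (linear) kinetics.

C₀ per dose = Dose / Vd = 70.4 / 268 = 0.2627 mg/L
Fraction remaining after one interval: r = e^(−kτ) = e^(−0.01850 × 48.0) = 0.4115
Before dose 2, 1 dose has been given (aged 1τ).
C_trough = C₀ × r = 0.2627 × 0.4115 = 0.1081 mg/L

0.108 mg/L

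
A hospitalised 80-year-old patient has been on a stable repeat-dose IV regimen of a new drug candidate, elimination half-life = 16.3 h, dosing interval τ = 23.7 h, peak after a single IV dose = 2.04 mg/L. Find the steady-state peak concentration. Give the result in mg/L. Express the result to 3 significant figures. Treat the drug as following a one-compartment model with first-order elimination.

k = ln2 / t½ = 0.693147 / 16.3 = 0.04252 h⁻¹
e^(−kτ) = e^(−0.04252 × 23.7) = 0.3650
Accumulation ratio R = 1 / (1 − e^(−kτ)) = 1 / (1 − 0.3650) = 1.575
Steady-state peak = C₀ × R = 2.04 × 1.575 = 3.213 mg/L

3.21 mg/L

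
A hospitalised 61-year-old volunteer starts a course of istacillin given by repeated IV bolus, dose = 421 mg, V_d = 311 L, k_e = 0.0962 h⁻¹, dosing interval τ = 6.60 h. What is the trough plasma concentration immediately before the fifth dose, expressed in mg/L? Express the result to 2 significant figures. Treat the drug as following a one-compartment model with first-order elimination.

C₀ per dose = Dose / Vd = 421 / 311 = 1.354 mg/L
Fraction remaining after one interval: r = e^(−kτ) = e^(−0.09620 × 6.60) = 0.5300
Before dose 5, 4 doses have been given (aged 1τ, 2τ, 3τ, 4τ).
C_trough = C₀ × (r + r² + … + r^4) = C₀ × r(1−r^4)/(1−r)
        = 1.354 × 0.5300 × (1 − 0.07890) / (1 − 0.5300) = 1.406 mg/L

1.4 mg/L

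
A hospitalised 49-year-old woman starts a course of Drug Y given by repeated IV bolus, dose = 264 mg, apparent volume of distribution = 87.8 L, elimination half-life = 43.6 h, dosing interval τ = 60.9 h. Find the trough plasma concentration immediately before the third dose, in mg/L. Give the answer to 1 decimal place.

C₀ per dose = Dose / Vd = 264 / 87.8 = 3.007 mg/L
k = ln2 / t½ = 0.693147 / 43.6 = 0.01590 h⁻¹
Fraction remaining after one interval: r = e^(−kτ) = e^(−0.01590 × 60.9) = 0.3797
Before dose 3, 2 doses have been given (aged 1τ, 2τ).
C_trough = C₀ × (r + r²) = 3.007 × (0.3797 + 0.1442) = 1.575 mg/L

1.6 mg/L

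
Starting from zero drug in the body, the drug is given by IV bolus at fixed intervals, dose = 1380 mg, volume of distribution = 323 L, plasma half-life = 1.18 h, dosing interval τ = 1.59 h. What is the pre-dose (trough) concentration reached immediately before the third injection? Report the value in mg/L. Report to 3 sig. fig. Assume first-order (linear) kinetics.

2.34 mg/L

C₀ per dose = Dose / Vd = 1380 / 323 = 4.272 mg/L
k = ln2 / t½ = 0.693147 / 1.18 = 0.5874 h⁻¹
Fraction remaining after one interval: r = e^(−kτ) = e^(−0.5874 × 1.59) = 0.3930
Before dose 3, 2 doses have been given (aged 1τ, 2τ).
C_trough = C₀ × (r + r²) = 4.272 × (0.3930 + 0.1544) = 2.338 mg/L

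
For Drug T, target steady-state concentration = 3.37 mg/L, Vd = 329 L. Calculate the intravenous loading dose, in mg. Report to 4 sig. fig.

LD = Css × Vd = 3.37 × 329 = 1109 mg

1109 mg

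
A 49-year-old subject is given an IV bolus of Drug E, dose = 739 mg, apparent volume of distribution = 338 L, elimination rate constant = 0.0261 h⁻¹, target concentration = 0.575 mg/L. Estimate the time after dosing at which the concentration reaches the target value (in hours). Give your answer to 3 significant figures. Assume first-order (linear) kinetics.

51.2 h

C₀ = Dose / Vd = 739.0 / 338 = 2.186 mg/L
t = ln(C₀ / C) / k = ln(2.186 / 0.575) / 0.02610
  = ln(3.802) / 0.02610 = 1.336 / 0.02610 = 51.19 h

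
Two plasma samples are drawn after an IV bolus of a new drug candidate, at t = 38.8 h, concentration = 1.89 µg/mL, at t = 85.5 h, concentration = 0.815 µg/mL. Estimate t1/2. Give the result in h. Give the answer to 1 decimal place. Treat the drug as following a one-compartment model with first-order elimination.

38.5 h

k = ln(C₁/C₂) / (t₂ − t₁) = ln(1.89/0.815) / (85.5 − 38.8)
  = 0.8411 / 46.70 = 0.01801 h⁻¹
t½ = ln2 / k = 0.693147 / 0.01801 = 38.49 h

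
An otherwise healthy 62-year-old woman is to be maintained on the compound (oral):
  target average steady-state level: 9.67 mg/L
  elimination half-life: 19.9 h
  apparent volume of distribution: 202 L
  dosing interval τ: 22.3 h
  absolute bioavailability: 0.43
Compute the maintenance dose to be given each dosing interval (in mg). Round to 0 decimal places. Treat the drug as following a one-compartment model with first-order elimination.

k = ln2 / t½ = 0.693147 / 19.9 = 0.03483 h⁻¹
CL = k × Vd = 0.03483 × 202 = 7.036 L/h
At steady state, F × (Dose/τ) = Css × CL.
Dose = Css × CL × τ / F = 9.67 × 7.036 × 22.3 / 0.43 = 3528 mg

3528 mg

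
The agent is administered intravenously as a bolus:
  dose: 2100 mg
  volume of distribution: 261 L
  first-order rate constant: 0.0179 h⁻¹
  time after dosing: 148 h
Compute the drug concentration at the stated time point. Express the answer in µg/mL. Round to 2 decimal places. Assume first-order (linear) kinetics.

0.57 µg/mL

C₀ = Dose / Vd = 2100 / 261 = 8.046 mg/L
C = C₀ · e^(−k·t) = 8.046 × e^(−0.01790 × 148)
  = 8.046 × 0.07071 = 0.5689 mg/L
(0.5689 mg/L = 0.5689 µg/mL)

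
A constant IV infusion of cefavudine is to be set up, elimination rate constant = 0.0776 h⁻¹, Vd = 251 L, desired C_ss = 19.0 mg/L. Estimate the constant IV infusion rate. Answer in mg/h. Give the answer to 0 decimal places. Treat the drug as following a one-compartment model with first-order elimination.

CL = k × Vd = 0.07760 × 251 = 19.48 L/h
At steady state, infusion rate R₀ = Css × CL = 19.0 × 19.48 = 370.1 mg/h

370 mg/h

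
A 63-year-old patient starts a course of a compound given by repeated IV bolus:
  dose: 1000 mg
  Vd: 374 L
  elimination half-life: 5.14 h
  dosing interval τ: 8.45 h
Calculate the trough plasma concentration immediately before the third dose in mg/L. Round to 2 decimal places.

1.13 mg/L

C₀ per dose = Dose / Vd = 1000 / 374 = 2.674 mg/L
k = ln2 / t½ = 0.693147 / 5.14 = 0.1349 h⁻¹
Fraction remaining after one interval: r = e^(−kτ) = e^(−0.1349 × 8.45) = 0.3198
Before dose 3, 2 doses have been given (aged 1τ, 2τ).
C_trough = C₀ × (r + r²) = 2.674 × (0.3198 + 0.1023) = 1.129 mg/L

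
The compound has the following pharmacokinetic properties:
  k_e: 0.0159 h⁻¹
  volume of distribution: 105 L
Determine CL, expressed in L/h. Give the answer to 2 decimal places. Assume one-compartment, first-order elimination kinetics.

CL = k × Vd = 0.0159 × 105 = 1.670 L/h

1.67 L/h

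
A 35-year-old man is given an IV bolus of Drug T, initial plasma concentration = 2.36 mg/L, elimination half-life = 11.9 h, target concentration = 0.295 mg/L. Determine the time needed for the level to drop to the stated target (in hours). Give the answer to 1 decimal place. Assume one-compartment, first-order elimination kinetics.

35.7 h

k = ln2 / t½ = 0.693147 / 11.9 = 0.05825 h⁻¹
t = ln(C₀ / C) / k = ln(2.360 / 0.295) / 0.05825
  = ln(8.000) / 0.05825 = 2.079 / 0.05825 = 35.69 h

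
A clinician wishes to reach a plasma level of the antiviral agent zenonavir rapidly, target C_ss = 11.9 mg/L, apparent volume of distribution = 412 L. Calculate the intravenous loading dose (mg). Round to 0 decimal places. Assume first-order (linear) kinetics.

LD = Css × Vd = 11.9 × 412 = 4903 mg

4903 mg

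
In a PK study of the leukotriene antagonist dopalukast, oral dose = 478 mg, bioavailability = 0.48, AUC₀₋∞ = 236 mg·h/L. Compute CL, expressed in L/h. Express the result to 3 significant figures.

0.972 L/h

CL = F·Dose / AUC = 0.48 × 478 / 236 = 0.9722 L/h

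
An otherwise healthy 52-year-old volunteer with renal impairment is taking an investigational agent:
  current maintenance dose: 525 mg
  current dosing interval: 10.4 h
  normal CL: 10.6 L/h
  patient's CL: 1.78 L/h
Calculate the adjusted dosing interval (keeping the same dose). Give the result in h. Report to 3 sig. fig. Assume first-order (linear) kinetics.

61.9 h

To keep the same average steady-state level, dosing rate must scale with clearance.
CL ratio = 1.78 / 10.6 = 0.1679
New interval (same dose) = 10.4 / 0.1679 = 61.94 h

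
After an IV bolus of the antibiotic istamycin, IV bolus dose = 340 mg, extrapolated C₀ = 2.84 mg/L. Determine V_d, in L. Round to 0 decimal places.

Vd = Dose / C₀ = 340.0 / 2.84 = 119.7 L

120 L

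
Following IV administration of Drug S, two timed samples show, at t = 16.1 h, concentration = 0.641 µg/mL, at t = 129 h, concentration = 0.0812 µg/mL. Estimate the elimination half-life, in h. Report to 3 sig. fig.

k = ln(C₁/C₂) / (t₂ − t₁) = ln(0.641/0.0812) / (129 − 16.1)
  = 2.066 / 112.9 = 0.01830 h⁻¹
t½ = ln2 / k = 0.693147 / 0.01830 = 37.88 h

37.9 h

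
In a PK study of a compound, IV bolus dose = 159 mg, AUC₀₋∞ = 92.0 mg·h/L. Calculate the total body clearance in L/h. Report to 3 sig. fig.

1.73 L/h

CL = Dose / AUC = 159 / 92.0 = 1.728 L/h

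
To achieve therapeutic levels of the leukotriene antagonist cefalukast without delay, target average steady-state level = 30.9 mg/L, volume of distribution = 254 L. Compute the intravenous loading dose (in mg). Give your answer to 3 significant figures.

LD = Css × Vd = 30.9 × 254 = 7849 mg

7850 mg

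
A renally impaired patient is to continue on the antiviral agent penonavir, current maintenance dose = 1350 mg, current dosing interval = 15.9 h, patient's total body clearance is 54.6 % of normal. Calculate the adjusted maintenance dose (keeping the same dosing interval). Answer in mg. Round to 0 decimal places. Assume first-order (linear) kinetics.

737 mg

To keep the same average steady-state level, dosing rate must scale with clearance.
CL ratio = 54.6 / 100 = 0.5460
New dose (same interval) = 1350 × 0.5460 = 737.1 mg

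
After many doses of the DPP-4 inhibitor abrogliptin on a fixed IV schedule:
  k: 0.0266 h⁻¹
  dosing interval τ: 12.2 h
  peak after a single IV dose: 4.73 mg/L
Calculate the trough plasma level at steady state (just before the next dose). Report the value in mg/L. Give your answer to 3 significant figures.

e^(−kτ) = e^(−0.02660 × 12.2) = 0.7229
Accumulation ratio R = 1 / (1 − e^(−kτ)) = 1 / (1 − 0.7229) = 3.609
Steady-state trough = C₀ × R × e^(−kτ) = 4.73 × 3.609 × 0.7229 = 12.34 mg/L

12.3 mg/L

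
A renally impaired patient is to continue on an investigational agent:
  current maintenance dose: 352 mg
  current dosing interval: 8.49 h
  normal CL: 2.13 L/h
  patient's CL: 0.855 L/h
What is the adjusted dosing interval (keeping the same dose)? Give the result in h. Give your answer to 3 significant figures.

To keep the same average steady-state level, dosing rate must scale with clearance.
CL ratio = 0.855 / 2.13 = 0.4014
New interval (same dose) = 8.49 / 0.4014 = 21.15 h

21.2 h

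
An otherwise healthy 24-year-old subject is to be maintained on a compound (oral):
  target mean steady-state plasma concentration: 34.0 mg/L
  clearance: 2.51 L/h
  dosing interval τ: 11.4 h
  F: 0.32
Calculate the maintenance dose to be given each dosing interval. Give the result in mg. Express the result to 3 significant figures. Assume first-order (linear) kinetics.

At steady state, F × (Dose/τ) = Css × CL.
Dose = Css × CL × τ / F = 34.0 × 2.510 × 11.4 / 0.32 = 3040 mg

3040 mg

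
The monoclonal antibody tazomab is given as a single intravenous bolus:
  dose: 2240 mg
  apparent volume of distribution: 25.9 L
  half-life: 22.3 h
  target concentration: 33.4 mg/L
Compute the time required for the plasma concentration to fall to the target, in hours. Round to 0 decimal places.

31 h

C₀ = Dose / Vd = 2240 / 25.9 = 86.49 mg/L
k = ln2 / t½ = 0.693147 / 22.3 = 0.03108 h⁻¹
t = ln(C₀ / C) / k = ln(86.49 / 33.4) / 0.03108
  = ln(2.590) / 0.03108 = 0.9517 / 0.03108 = 30.62 h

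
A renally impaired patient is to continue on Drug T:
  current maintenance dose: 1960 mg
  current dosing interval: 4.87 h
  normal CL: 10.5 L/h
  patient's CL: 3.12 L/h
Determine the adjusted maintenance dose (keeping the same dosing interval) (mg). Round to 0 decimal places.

To keep the same average steady-state level, dosing rate must scale with clearance.
CL ratio = 3.12 / 10.5 = 0.2971
New dose (same interval) = 1960 × 0.2971 = 582.3 mg

582 mg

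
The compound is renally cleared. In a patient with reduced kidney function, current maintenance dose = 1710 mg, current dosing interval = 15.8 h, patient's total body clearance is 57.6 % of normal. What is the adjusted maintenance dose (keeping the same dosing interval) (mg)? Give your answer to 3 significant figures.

985 mg

To keep the same average steady-state level, dosing rate must scale with clearance.
CL ratio = 57.6 / 100 = 0.5760
New dose (same interval) = 1710 × 0.5760 = 985.0 mg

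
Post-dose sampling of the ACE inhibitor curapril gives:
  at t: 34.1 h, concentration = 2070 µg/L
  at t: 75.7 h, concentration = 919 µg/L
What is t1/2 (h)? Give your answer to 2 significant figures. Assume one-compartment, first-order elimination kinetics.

36 h

k = ln(C₁/C₂) / (t₂ − t₁) = ln(2070/919) / (75.7 − 34.1)
  = 0.8120 / 41.60 = 0.01952 h⁻¹
t½ = ln2 / k = 0.693147 / 0.01952 = 35.51 h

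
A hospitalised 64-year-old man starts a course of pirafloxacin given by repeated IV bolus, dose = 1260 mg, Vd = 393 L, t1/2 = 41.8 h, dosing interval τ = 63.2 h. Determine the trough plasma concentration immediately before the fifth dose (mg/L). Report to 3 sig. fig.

C₀ per dose = Dose / Vd = 1260 / 393 = 3.206 mg/L
k = ln2 / t½ = 0.693147 / 41.8 = 0.01658 h⁻¹
Fraction remaining after one interval: r = e^(−kτ) = e^(−0.01658 × 63.2) = 0.3507
Before dose 5, 4 doses have been given (aged 1τ, 2τ, 3τ, 4τ).
C_trough = C₀ × (r + r² + … + r^4) = C₀ × r(1−r^4)/(1−r)
        = 3.206 × 0.3507 × (1 − 0.01513) / (1 − 0.3507) = 1.705 mg/L

1.71 mg/L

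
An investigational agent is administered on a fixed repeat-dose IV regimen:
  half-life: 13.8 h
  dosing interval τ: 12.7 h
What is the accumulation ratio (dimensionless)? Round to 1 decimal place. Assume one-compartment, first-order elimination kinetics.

k = ln2 / t½ = 0.693147 / 13.8 = 0.05023 h⁻¹
e^(−kτ) = e^(−0.05023 × 12.7) = 0.5284
Accumulation ratio R = 1 / (1 − e^(−kτ)) = 1 / (1 − 0.5284) = 2.120

2.1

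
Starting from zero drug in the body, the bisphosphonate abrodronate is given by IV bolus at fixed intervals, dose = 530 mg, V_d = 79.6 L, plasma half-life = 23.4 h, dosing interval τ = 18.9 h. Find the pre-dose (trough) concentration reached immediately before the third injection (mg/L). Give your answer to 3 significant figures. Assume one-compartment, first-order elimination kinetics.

C₀ per dose = Dose / Vd = 530 / 79.6 = 6.658 mg/L
k = ln2 / t½ = 0.693147 / 23.4 = 0.02962 h⁻¹
Fraction remaining after one interval: r = e^(−kτ) = e^(−0.02962 × 18.9) = 0.5713
Before dose 3, 2 doses have been given (aged 1τ, 2τ).
C_trough = C₀ × (r + r²) = 6.658 × (0.5713 + 0.3264) = 5.977 mg/L

5.98 mg/L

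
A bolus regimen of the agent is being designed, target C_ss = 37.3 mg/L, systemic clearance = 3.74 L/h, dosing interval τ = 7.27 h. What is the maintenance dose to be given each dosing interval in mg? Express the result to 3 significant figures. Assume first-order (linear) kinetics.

At steady state, Dose/τ = Css × CL.
Dose = Css × CL × τ = 37.3 × 3.740 × 7.27 = 1014 mg

1010 mg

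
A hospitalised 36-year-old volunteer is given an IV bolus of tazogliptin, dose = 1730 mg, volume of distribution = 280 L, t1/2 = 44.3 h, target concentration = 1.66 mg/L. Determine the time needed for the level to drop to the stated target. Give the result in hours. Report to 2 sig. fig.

C₀ = Dose / Vd = 1730 / 280 = 6.179 mg/L
k = ln2 / t½ = 0.693147 / 44.3 = 0.01565 h⁻¹
t = ln(C₀ / C) / k = ln(6.179 / 1.66) / 0.01565
  = ln(3.722) / 0.01565 = 1.314 / 0.01565 = 83.96 h

84 h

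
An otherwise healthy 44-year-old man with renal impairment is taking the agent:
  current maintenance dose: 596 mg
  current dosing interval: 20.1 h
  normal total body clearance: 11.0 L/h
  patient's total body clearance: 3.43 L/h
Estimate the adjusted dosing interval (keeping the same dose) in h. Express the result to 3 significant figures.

To keep the same average steady-state level, dosing rate must scale with clearance.
CL ratio = 3.43 / 11.0 = 0.3118
New interval (same dose) = 20.1 / 0.3118 = 64.46 h

64.5 h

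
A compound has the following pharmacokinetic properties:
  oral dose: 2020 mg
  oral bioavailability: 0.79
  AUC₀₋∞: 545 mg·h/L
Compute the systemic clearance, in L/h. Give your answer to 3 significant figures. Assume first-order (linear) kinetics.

2.93 L/h

CL = F·Dose / AUC = 0.79 × 2020 / 545 = 2.928 L/h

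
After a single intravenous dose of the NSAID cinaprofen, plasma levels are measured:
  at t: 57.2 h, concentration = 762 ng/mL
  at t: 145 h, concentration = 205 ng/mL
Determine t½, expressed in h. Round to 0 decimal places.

k = ln(C₁/C₂) / (t₂ − t₁) = ln(762/205) / (145 − 57.2)
  = 1.313 / 87.80 = 0.01495 h⁻¹
t½ = ln2 / k = 0.693147 / 0.01495 = 46.36 h

46 h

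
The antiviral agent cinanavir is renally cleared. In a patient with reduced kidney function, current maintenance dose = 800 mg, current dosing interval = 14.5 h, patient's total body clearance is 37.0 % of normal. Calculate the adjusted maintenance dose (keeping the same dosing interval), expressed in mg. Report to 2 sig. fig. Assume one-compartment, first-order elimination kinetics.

300 mg

To keep the same average steady-state level, dosing rate must scale with clearance.
CL ratio = 37.0 / 100 = 0.3700
New dose (same interval) = 800 × 0.3700 = 296.0 mg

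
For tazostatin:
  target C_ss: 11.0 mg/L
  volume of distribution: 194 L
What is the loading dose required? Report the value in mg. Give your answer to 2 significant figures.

2100 mg

LD = Css × Vd = 11.0 × 194 = 2134 mg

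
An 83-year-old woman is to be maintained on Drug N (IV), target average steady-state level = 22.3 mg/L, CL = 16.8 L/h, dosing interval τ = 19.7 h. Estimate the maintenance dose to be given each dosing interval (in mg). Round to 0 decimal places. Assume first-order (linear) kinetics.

At steady state, Dose/τ = Css × CL.
Dose = Css × CL × τ = 22.3 × 16.80 × 19.7 = 7380 mg

7380 mg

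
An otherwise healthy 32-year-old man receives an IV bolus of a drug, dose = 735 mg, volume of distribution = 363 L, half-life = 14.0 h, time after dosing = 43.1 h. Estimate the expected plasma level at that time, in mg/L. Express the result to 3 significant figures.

C₀ = Dose / Vd = 735.0 / 363 = 2.025 mg/L
k = ln2 / t½ = 0.693147 / 14.0 = 0.04951 h⁻¹
C = C₀ · e^(−k·t) = 2.025 × e^(−0.04951 × 43.1)
  = 2.025 × 0.1184 = 0.2398 mg/L

0.240 mg/L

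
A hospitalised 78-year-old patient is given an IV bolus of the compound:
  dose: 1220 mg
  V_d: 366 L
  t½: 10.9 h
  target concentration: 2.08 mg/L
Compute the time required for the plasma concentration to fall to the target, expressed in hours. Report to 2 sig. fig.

7.4 h

C₀ = Dose / Vd = 1220 / 366 = 3.333 mg/L
k = ln2 / t½ = 0.693147 / 10.9 = 0.06359 h⁻¹
t = ln(C₀ / C) / k = ln(3.333 / 2.08) / 0.06359
  = ln(1.602) / 0.06359 = 0.4713 / 0.06359 = 7.412 h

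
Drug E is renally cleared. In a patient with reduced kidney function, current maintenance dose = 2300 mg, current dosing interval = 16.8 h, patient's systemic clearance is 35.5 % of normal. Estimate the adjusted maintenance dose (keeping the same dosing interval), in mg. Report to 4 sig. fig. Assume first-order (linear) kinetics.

816.5 mg

To keep the same average steady-state level, dosing rate must scale with clearance.
CL ratio = 35.5 / 100 = 0.3550
New dose (same interval) = 2300 × 0.3550 = 816.5 mg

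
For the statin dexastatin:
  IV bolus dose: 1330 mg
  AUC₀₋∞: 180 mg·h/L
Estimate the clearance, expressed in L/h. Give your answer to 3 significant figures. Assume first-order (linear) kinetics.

7.39 L/h

CL = Dose / AUC = 1330 / 180 = 7.389 L/h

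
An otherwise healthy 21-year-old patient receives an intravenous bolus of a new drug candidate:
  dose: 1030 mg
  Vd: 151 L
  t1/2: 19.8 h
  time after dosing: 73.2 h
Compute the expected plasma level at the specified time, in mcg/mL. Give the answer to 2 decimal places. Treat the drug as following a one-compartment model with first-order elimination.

0.53 mcg/mL

C₀ = Dose / Vd = 1030 / 151 = 6.821 mg/L
k = ln2 / t½ = 0.693147 / 19.8 = 0.03501 h⁻¹
C = C₀ · e^(−k·t) = 6.821 × e^(−0.03501 × 73.2)
  = 6.821 × 0.07709 = 0.5258 mg/L
(0.5258 mg/L = 0.5258 mcg/mL)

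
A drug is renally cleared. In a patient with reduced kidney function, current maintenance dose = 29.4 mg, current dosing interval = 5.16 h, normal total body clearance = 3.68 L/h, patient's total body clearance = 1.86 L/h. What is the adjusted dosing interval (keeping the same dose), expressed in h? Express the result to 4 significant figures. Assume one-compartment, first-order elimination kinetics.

10.21 h

To keep the same average steady-state level, dosing rate must scale with clearance.
CL ratio = 1.86 / 3.68 = 0.5054
New interval (same dose) = 5.16 / 0.5054 = 10.21 h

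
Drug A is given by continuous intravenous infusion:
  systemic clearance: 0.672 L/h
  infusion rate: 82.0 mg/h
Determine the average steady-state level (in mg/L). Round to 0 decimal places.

At steady state Css = R₀ / CL = 82.0 / 0.6720 = 122.0 mg/L

122 mg/L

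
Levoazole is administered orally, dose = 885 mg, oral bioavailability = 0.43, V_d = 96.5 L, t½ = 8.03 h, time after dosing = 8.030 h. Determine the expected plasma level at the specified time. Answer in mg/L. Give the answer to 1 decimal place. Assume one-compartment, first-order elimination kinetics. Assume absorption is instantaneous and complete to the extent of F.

Amount reaching circulation = F × Dose = 0.43 × 885.0 = 380.6 mg
C₀ = F·Dose / Vd = 380.6 / 96.5 = 3.944 mg/L
k = ln2 / t½ = 0.693147 / 8.03 = 0.08632 h⁻¹
t / t½ = 8.030 / 8.03 = 1 half-lives
C = C₀ × (1/2)^1 = 3.944 × 0.5000 = 1.972 mg/L

2.0 mg/L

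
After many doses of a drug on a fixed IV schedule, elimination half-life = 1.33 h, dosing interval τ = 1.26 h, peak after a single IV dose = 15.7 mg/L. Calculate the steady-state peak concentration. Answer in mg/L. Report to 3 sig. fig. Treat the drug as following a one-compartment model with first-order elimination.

k = ln2 / t½ = 0.693147 / 1.33 = 0.5212 h⁻¹
e^(−kτ) = e^(−0.5212 × 1.26) = 0.5186
Accumulation ratio R = 1 / (1 − e^(−kτ)) = 1 / (1 − 0.5186) = 2.077
Steady-state peak = C₀ × R = 15.7 × 2.077 = 32.61 mg/L

32.6 mg/L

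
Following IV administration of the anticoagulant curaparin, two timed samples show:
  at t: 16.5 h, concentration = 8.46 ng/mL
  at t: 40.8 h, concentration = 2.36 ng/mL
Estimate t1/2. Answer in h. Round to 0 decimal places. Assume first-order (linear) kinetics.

k = ln(C₁/C₂) / (t₂ − t₁) = ln(8.46/2.36) / (40.8 − 16.5)
  = 1.277 / 24.30 = 0.05255 h⁻¹
t½ = ln2 / k = 0.693147 / 0.05255 = 13.19 h

13 h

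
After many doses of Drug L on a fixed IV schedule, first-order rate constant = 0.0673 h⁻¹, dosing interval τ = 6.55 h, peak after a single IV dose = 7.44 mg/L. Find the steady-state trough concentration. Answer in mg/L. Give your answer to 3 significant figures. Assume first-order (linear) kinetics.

e^(−kτ) = e^(−0.06730 × 6.55) = 0.6435
Accumulation ratio R = 1 / (1 − e^(−kτ)) = 1 / (1 − 0.6435) = 2.805
Steady-state trough = C₀ × R × e^(−kτ) = 7.44 × 2.805 × 0.6435 = 13.43 mg/L

13.4 mg/L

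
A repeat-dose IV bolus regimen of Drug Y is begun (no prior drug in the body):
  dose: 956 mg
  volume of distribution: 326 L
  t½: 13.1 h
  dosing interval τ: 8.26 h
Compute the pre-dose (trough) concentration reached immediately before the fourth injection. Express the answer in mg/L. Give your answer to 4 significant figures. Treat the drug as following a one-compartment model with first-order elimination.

C₀ per dose = Dose / Vd = 956 / 326 = 2.933 mg/L
k = ln2 / t½ = 0.693147 / 13.1 = 0.05291 h⁻¹
Fraction remaining after one interval: r = e^(−kτ) = e^(−0.05291 × 8.26) = 0.6459
Before dose 4, 3 doses have been given (aged 1τ, 2τ, 3τ).
C_trough = C₀ × (r + r² + … + r^3) = C₀ × r(1−r^3)/(1−r)
        = 2.933 × 0.6459 × (1 − 0.2695) / (1 − 0.6459) = 3.908 mg/L

3.908 mg/L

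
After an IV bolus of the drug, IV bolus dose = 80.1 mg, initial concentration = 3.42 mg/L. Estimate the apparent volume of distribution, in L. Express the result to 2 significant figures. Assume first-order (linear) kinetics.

23 L

Vd = Dose / C₀ = 80.10 / 3.42 = 23.42 L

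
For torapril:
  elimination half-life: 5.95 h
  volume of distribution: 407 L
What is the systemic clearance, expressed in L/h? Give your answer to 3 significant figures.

47.4 L/h

k = ln2 / t½ = 0.693147 / 5.95 = 0.1165 h⁻¹
CL = k × Vd = 0.1165 × 407 = 47.42 L/h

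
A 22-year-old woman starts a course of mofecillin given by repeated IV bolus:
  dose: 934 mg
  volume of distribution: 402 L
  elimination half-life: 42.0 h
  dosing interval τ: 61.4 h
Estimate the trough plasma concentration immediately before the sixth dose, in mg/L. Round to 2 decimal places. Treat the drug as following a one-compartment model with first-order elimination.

1.32 mg/L

C₀ per dose = Dose / Vd = 934 / 402 = 2.323 mg/L
k = ln2 / t½ = 0.693147 / 42.0 = 0.01650 h⁻¹
Fraction remaining after one interval: r = e^(−kτ) = e^(−0.01650 × 61.4) = 0.3631
Before dose 6, 5 doses have been given (aged 1τ, 2τ, 3τ, 4τ, 5τ).
C_trough = C₀ × (r + r² + … + r^5) = C₀ × r(1−r^5)/(1−r)
        = 2.323 × 0.3631 × (1 − 0.006311) / (1 − 0.3631) = 1.316 mg/L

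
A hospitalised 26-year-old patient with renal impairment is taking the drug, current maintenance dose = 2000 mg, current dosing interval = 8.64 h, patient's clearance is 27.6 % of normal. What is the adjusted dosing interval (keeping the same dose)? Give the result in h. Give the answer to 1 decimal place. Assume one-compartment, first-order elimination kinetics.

31.3 h

To keep the same average steady-state level, dosing rate must scale with clearance.
CL ratio = 27.6 / 100 = 0.2760
New interval (same dose) = 8.64 / 0.2760 = 31.30 h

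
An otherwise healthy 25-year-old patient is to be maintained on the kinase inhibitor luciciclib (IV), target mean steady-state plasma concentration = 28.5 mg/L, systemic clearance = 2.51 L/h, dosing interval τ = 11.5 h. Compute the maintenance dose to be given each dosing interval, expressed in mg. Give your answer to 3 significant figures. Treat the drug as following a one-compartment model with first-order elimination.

823 mg

At steady state, Dose/τ = Css × CL.
Dose = Css × CL × τ = 28.5 × 2.510 × 11.5 = 822.7 mg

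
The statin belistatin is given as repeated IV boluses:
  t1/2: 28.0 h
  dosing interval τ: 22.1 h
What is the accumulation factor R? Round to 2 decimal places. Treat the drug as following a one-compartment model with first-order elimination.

2.37

k = ln2 / t½ = 0.693147 / 28.0 = 0.02476 h⁻¹
e^(−kτ) = e^(−0.02476 × 22.1) = 0.5786
Accumulation ratio R = 1 / (1 − e^(−kτ)) = 1 / (1 − 0.5786) = 2.373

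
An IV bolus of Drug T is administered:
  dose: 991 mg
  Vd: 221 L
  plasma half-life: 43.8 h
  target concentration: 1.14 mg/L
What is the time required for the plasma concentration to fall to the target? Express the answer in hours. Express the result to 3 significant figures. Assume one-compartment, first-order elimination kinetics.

86.5 h

C₀ = Dose / Vd = 991.0 / 221 = 4.484 mg/L
k = ln2 / t½ = 0.693147 / 43.8 = 0.01583 h⁻¹
t = ln(C₀ / C) / k = ln(4.484 / 1.14) / 0.01583
  = ln(3.933) / 0.01583 = 1.369 / 0.01583 = 86.48 h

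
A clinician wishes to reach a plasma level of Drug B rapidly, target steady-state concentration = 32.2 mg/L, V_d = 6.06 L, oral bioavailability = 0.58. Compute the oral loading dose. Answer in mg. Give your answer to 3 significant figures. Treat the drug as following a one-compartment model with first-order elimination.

LD = Css × Vd / F = 32.2 × 6.06 / 0.58 = 336.4 mg

336 mg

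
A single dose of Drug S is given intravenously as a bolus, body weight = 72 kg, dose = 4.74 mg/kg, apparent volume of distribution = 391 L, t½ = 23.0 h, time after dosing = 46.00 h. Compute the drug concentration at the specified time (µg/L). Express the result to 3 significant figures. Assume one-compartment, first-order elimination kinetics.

Total dose = 4.74 × 72 = 341.3 mg
C₀ = Dose / Vd = 341.3 / 391 = 0.8729 mg/L
k = ln2 / t½ = 0.693147 / 23.0 = 0.03014 h⁻¹
t / t½ = 46.00 / 23.0 = 2 half-lives
C = C₀ × (1/2)^2 = 0.8729 × 0.2500 = 0.2182 mg/L
Convert: 0.2182 mg/L × 1000 = 218.2 µg/L

218 µg/L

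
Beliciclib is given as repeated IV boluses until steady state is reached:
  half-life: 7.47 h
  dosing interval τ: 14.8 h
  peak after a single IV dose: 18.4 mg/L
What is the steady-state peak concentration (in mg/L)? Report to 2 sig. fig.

k = ln2 / t½ = 0.693147 / 7.47 = 0.09279 h⁻¹
e^(−kτ) = e^(−0.09279 × 14.8) = 0.2533
Accumulation ratio R = 1 / (1 − e^(−kτ)) = 1 / (1 − 0.2533) = 1.339
Steady-state peak = C₀ × R = 18.4 × 1.339 = 24.64 mg/L

25 mg/L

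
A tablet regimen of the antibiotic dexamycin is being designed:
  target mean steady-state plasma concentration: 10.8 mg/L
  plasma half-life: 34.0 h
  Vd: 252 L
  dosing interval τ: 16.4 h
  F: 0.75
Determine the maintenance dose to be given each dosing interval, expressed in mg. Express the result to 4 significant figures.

k = ln2 / t½ = 0.693147 / 34.0 = 0.02039 h⁻¹
CL = k × Vd = 0.02039 × 252 = 5.138 L/h
At steady state, F × (Dose/τ) = Css × CL.
Dose = Css × CL × τ / F = 10.8 × 5.138 × 16.4 / 0.75 = 1213 mg

1213 mg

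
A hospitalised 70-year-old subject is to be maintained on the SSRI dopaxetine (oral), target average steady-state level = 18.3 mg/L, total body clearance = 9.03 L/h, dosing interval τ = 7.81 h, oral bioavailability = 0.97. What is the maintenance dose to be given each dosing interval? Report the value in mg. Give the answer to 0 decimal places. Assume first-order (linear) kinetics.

1331 mg

At steady state, F × (Dose/τ) = Css × CL.
Dose = Css × CL × τ / F = 18.3 × 9.030 × 7.81 / 0.97 = 1331 mg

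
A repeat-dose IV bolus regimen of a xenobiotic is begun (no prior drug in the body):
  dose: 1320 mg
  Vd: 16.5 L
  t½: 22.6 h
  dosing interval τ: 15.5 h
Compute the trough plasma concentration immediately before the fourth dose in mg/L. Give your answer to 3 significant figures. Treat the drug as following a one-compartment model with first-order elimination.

99.9 mg/L

C₀ per dose = Dose / Vd = 1320 / 16.5 = 80.00 mg/L
k = ln2 / t½ = 0.693147 / 22.6 = 0.03067 h⁻¹
Fraction remaining after one interval: r = e^(−kτ) = e^(−0.03067 × 15.5) = 0.6216
Before dose 4, 3 doses have been given (aged 1τ, 2τ, 3τ).
C_trough = C₀ × (r + r² + … + r^3) = C₀ × r(1−r^3)/(1−r)
        = 80.00 × 0.6216 × (1 − 0.2402) / (1 − 0.6216) = 99.85 mg/L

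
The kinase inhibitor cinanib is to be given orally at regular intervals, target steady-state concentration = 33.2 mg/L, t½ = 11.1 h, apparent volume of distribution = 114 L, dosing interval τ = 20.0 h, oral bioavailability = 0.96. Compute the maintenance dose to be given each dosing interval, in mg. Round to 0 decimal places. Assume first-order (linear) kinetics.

k = ln2 / t½ = 0.693147 / 11.1 = 0.06245 h⁻¹
CL = k × Vd = 0.06245 × 114 = 7.119 L/h
At steady state, F × (Dose/τ) = Css × CL.
Dose = Css × CL × τ / F = 33.2 × 7.119 × 20.0 / 0.96 = 4924 mg

4924 mg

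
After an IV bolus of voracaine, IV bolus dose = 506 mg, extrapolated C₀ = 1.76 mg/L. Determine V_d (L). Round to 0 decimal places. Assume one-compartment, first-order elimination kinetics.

Vd = Dose / C₀ = 506.0 / 1.76 = 287.5 L

288 L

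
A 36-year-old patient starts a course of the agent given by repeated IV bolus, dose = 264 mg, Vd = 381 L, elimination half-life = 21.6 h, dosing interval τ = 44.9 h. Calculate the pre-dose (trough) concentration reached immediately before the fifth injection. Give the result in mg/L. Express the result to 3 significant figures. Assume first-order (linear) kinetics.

0.214 mg/L

C₀ per dose = Dose / Vd = 264 / 381 = 0.6929 mg/L
k = ln2 / t½ = 0.693147 / 21.6 = 0.03209 h⁻¹
Fraction remaining after one interval: r = e^(−kτ) = e^(−0.03209 × 44.9) = 0.2367
Before dose 5, 4 doses have been given (aged 1τ, 2τ, 3τ, 4τ).
C_trough = C₀ × (r + r² + … + r^4) = C₀ × r(1−r^4)/(1−r)
        = 0.6929 × 0.2367 × (1 − 0.003139) / (1 − 0.2367) = 0.2142 mg/L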